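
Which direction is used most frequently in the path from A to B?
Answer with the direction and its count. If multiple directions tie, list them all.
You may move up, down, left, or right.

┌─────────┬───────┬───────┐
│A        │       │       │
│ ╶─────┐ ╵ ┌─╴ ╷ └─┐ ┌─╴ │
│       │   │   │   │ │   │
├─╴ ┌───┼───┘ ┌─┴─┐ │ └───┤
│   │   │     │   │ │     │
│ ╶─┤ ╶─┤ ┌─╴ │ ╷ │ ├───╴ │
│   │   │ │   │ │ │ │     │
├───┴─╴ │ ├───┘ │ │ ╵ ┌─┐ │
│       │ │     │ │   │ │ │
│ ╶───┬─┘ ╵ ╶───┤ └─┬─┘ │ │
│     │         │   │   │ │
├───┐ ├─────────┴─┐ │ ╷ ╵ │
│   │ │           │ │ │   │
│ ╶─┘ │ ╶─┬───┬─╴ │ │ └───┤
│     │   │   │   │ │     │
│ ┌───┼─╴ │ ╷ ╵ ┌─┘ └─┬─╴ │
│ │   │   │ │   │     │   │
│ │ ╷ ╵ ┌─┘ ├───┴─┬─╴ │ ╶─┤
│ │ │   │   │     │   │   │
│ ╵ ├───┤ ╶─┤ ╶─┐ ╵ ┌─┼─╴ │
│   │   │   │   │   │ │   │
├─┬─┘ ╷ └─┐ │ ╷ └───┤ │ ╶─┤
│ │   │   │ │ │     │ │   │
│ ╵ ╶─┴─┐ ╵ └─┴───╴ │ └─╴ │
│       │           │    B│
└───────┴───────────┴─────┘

Directions: right, right, right, right, down, right, up, right, right, right, down, right, down, down, down, right, up, right, right, down, down, down, left, up, left, down, down, right, right, down, left, down, right, down, left, down, right, down
Counts: {'right': 16, 'down': 15, 'up': 3, 'left': 4}
Most common: right (16 times)

Solution:

┌─────────┬───────┬───────┐
│A → → → ↓│↱ → → ↓│       │
│ ╶─────┐ ╵ ┌─╴ ╷ └─┐ ┌─╴ │
│       │↳ ↑│   │↳ ↓│ │   │
├─╴ ┌───┼───┘ ┌─┴─┐ │ └───┤
│   │   │     │   │↓│     │
│ ╶─┤ ╶─┤ ┌─╴ │ ╷ │ ├───╴ │
│   │   │ │   │ │ │↓│↱ → ↓│
├───┴─╴ │ ├───┘ │ │ ╵ ┌─┐ │
│       │ │     │ │↳ ↑│ │↓│
│ ╶───┬─┘ ╵ ╶───┤ └─┬─┘ │ │
│     │         │   │↓ ↰│↓│
├───┐ ├─────────┴─┐ │ ╷ ╵ │
│   │ │           │ │↓│↑ ↲│
│ ╶─┘ │ ╶─┬───┬─╴ │ │ └───┤
│     │   │   │   │ │↳ → ↓│
│ ┌───┼─╴ │ ╷ ╵ ┌─┘ └─┬─╴ │
│ │   │   │ │   │     │↓ ↲│
│ │ ╷ ╵ ┌─┘ ├───┴─┬─╴ │ ╶─┤
│ │ │   │   │     │   │↳ ↓│
│ ╵ ├───┤ ╶─┤ ╶─┐ ╵ ┌─┼─╴ │
│   │   │   │   │   │ │↓ ↲│
├─┬─┘ ╷ └─┐ │ ╷ └───┤ │ ╶─┤
│ │   │   │ │ │     │ │↳ ↓│
│ ╵ ╶─┴─┐ ╵ └─┴───╴ │ └─╴ │
│       │           │    B│
└───────┴───────────┴─────┘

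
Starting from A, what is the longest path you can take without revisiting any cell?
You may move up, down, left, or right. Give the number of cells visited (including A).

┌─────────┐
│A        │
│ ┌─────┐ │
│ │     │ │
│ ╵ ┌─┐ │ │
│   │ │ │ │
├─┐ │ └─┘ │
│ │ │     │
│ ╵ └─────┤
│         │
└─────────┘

Finding longest simple path using DFS:
Start: (0, 0)
Longest path visits 11 cells
Path: A → right → right → right → right → down → down → down → left → left → up

Solution:

┌─────────┐
│A → → → ↓│
│ ┌─────┐ │
│ │     │↓│
│ ╵ ┌─┐ │ │
│   │B│ │↓│
├─┐ │ └─┘ │
│ │ │↑ ← ↲│
│ ╵ └─────┤
│         │
└─────────┘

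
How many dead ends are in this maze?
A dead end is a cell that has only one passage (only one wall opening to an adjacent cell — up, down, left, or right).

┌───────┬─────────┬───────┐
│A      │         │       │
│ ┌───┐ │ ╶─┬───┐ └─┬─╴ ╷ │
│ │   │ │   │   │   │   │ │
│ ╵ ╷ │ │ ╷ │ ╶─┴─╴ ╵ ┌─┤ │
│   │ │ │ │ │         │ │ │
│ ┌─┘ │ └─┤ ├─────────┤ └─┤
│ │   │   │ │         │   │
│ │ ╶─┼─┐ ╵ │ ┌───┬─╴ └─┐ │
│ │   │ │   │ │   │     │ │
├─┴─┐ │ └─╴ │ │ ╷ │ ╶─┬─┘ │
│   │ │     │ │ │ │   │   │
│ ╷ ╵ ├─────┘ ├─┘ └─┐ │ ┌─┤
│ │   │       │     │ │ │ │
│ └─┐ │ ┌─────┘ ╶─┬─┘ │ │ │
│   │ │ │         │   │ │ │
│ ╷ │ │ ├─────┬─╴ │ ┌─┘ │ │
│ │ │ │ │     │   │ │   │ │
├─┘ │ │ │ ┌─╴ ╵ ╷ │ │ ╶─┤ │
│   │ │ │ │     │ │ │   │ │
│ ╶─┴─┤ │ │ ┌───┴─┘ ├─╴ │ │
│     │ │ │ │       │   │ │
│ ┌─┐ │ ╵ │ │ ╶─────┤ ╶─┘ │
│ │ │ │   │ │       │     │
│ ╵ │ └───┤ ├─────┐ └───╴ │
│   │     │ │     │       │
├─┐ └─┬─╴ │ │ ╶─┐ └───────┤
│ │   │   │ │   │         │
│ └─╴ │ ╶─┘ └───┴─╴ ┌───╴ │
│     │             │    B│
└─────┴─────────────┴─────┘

Checking each cell for number of passages:

Dead ends found at positions:
  (0, 9)
  (1, 7)
  (2, 4)
  (2, 11)
  (2, 12)
  (4, 0)
  (4, 3)
  (4, 11)
  (5, 7)
  (6, 9)
  (6, 12)
  (7, 4)
  (8, 0)
  (9, 2)
  (9, 8)
  (11, 1)
  (13, 0)
  (13, 7)
  (14, 10)
Total dead ends: 19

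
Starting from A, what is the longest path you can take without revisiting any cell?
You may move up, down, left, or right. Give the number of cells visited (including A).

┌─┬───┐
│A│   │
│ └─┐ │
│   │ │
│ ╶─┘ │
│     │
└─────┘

Finding longest simple path using DFS:
Start: (0, 0)
Longest path visits 8 cells
Path: A → down → down → right → right → up → up → left

Solution:

┌─┬───┐
│A│B ↰│
│ └─┐ │
│↓  │↑│
│ ╶─┘ │
│↳ → ↑│
└─────┘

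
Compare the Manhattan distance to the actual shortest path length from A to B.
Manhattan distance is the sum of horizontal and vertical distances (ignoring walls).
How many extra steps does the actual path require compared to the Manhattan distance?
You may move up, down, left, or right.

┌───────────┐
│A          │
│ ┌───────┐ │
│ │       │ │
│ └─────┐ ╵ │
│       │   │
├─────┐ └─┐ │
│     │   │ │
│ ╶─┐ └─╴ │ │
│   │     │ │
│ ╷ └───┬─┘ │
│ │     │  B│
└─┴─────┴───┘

Manhattan distance: |5 - 0| + |5 - 0| = 10
Actual path length: 10
Extra steps: 10 - 10 = 0

Solution:

┌───────────┐
│A → → → → ↓│
│ ┌───────┐ │
│ │       │↓│
│ └─────┐ ╵ │
│       │  ↓│
├─────┐ └─┐ │
│     │   │↓│
│ ╶─┐ └─╴ │ │
│   │     │↓│
│ ╷ └───┬─┘ │
│ │     │  B│
└─┴─────┴───┘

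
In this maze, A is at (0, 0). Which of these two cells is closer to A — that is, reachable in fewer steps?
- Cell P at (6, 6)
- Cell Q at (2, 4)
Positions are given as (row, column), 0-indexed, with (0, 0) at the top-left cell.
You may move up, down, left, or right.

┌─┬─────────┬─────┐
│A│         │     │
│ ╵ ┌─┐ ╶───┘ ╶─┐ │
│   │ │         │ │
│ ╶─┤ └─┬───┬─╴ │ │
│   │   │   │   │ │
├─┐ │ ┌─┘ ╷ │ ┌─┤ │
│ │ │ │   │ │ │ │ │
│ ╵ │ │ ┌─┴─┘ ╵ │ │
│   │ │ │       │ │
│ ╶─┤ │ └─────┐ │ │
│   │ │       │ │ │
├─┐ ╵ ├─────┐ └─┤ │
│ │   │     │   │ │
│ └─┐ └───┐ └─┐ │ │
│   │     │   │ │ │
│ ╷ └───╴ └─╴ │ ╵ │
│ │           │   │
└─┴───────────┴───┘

Shortest path A → P at (6, 6): 24 steps
Shortest path A → Q at (2, 4): 32 steps

P is closer (24 steps vs 32 steps).

Path to P:

┌─┬─────────┬─────┐
│A│↱ → ↓    │↱ → ↓│
│ ╵ ┌─┐ ╶───┘ ╶─┐ │
│↳ ↑│ │↳ → → ↑  │↓│
│ ╶─┤ └─┬───┬─╴ │ │
│   │   │   │   │↓│
├─┐ │ ┌─┘ ╷ │ ┌─┤ │
│ │ │ │   │ │ │ │↓│
│ ╵ │ │ ┌─┴─┘ ╵ │ │
│   │ │ │       │↓│
│ ╶─┤ │ └─────┐ │ │
│   │ │       │ │↓│
├─┐ ╵ ├─────┐ └─┤ │
│ │   │     │P ↰│↓│
│ └─┐ └───┐ └─┐ │ │
│   │     │   │↑│↓│
│ ╷ └───╴ └─╴ │ ╵ │
│ │           │↑ ↲│
└─┴───────────┴───┘

Path to Q:

┌─┬─────────┬─────┐
│A│↱ → ↓    │↱ → ↓│
│ ╵ ┌─┐ ╶───┘ ╶─┐ │
│↳ ↑│ │↳ → → ↑  │↓│
│ ╶─┤ └─┬───┬─╴ │ │
│   │   │Q  │   │↓│
├─┐ │ ┌─┘ ╷ │ ┌─┤ │
│ │ │ │↱ ↑│ │ │ │↓│
│ ╵ │ │ ┌─┴─┘ ╵ │ │
│   │ │↑│       │↓│
│ ╶─┤ │ └─────┐ │ │
│   │ │↑ ← ← ↰│ │↓│
├─┐ ╵ ├─────┐ └─┤ │
│ │   │     │↑ ↰│↓│
│ └─┐ └───┐ └─┐ │ │
│   │     │   │↑│↓│
│ ╷ └───╴ └─╴ │ ╵ │
│ │           │↑ ↲│
└─┴───────────┴───┘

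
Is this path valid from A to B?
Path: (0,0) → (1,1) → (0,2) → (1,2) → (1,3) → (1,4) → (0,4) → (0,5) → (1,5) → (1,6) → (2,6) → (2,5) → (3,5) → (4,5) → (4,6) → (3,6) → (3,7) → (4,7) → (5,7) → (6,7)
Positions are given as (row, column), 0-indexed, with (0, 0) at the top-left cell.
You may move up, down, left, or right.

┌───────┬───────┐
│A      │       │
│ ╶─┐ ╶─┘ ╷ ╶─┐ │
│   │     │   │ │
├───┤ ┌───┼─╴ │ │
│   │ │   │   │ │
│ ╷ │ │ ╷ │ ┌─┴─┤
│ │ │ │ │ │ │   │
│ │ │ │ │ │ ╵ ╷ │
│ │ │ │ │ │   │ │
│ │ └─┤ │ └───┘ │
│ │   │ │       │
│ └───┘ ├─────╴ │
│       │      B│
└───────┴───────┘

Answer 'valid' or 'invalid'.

Checking path validity:
Result: Invalid move at step 1: cannot move from (0, 0) to (1, 1).

invalid

Correct solution:

┌───────┬───────┐
│A → ↓  │↱ ↓    │
│ ╶─┐ ╶─┘ ╷ ╶─┐ │
│   │↳ → ↑│↳ ↓│ │
├───┤ ┌───┼─╴ │ │
│   │ │   │↓ ↲│ │
│ ╷ │ │ ╷ │ ┌─┴─┤
│ │ │ │ │ │↓│↱ ↓│
│ │ │ │ │ │ ╵ ╷ │
│ │ │ │ │ │↳ ↑│↓│
│ │ └─┤ │ └───┘ │
│ │   │ │      ↓│
│ └───┘ ├─────╴ │
│       │      B│
└───────┴───────┘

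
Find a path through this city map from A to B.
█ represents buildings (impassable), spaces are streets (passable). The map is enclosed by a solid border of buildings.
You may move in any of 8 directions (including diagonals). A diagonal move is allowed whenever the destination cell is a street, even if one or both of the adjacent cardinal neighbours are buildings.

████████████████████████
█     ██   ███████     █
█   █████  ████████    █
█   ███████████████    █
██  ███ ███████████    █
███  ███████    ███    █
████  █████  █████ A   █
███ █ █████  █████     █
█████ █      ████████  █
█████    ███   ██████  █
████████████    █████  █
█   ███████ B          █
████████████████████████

Finding the shortest path from A to B:
Movement: 8-directional
Path length: 13 steps
Directions: down-right → down-right → down → down → down-left → left → left → left → left → left → left → left → left

Solution:

████████████████████████
█     ██   ███████     █
█   █████  ████████    █
█   ███████████████    █
██  ███ ███████████    █
███  ███████    ███    █
████  █████  █████ A   █
███ █ █████  █████  ↘  █
█████ █      ████████↓ █
█████    ███   ██████↓ █
████████████    █████↙ █
█   ███████ B←←←←←←←←  █
████████████████████████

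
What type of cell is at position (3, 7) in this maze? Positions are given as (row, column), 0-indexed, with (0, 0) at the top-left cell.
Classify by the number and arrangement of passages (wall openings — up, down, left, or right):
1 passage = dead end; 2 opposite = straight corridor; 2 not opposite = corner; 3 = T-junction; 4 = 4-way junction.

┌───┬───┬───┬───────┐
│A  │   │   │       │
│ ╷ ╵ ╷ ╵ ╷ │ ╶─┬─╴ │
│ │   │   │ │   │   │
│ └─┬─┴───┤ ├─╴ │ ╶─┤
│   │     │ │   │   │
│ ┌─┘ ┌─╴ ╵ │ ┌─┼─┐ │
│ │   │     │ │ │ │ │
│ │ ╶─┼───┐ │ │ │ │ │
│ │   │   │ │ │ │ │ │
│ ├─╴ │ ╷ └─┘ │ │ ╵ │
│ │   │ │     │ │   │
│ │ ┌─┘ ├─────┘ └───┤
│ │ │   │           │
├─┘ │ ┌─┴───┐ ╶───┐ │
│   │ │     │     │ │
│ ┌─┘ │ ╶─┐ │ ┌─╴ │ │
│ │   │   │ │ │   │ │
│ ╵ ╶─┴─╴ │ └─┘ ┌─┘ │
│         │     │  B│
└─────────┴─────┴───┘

Checking cell at (3, 7):
Number of passages: 1
Cell type: dead end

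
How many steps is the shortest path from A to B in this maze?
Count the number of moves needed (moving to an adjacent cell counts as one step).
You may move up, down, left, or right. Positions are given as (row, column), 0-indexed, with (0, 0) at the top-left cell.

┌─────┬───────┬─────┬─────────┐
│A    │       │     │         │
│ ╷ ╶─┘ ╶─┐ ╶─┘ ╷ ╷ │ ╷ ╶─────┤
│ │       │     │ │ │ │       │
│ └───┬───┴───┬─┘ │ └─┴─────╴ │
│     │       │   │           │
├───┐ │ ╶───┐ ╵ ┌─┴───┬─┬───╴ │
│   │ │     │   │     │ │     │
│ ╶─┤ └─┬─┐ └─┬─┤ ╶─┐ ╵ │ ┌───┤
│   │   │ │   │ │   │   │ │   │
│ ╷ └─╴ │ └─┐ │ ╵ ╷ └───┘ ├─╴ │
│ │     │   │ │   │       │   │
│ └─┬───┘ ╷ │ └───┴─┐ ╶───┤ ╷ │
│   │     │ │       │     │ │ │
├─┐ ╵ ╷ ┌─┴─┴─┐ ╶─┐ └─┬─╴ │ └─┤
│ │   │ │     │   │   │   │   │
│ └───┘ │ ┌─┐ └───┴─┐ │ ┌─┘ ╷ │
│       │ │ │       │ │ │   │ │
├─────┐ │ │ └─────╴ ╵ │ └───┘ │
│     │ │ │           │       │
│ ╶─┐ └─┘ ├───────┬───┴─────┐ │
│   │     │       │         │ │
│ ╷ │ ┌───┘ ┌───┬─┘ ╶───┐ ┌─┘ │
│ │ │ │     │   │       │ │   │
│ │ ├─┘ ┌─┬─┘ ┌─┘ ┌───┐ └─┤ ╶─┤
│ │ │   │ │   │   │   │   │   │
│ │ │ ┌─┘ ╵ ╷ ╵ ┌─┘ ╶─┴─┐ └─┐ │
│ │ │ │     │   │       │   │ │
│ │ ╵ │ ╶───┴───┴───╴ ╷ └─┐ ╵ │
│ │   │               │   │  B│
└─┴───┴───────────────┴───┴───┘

Using BFS to find shortest path:
Start: (0, 0), End: (14, 14)
Path found:
(0,0) → (0,1) → (1,1) → (1,2) → (1,3) → (0,3) → (0,4) → (0,5) → (1,5) → (1,6) → (1,7) → (0,7) → (0,8) → (0,9) → (1,9) → (2,9) → (2,10) → (2,11) → (2,12) → (2,13) → (2,14) → (3,14) → (3,13) → (3,12) → (4,12) → (5,12) → (5,11) → (5,10) → (6,10) → (6,11) → (6,12) → (7,12) → (7,11) → (8,11) → (9,11) → (9,12) → (9,13) → (9,14) → (10,14) → (11,14) → (11,13) → (12,13) → (12,14) → (13,14) → (14,14)
Number of steps: 44

Solution:

┌─────┬───────┬─────┬─────────┐
│A ↓  │↱ → ↓  │↱ → ↓│         │
│ ╷ ╶─┘ ╶─┐ ╶─┘ ╷ ╷ │ ╷ ╶─────┤
│ │↳ → ↑  │↳ → ↑│ │↓│ │       │
│ └───┬───┴───┬─┘ │ └─┴─────╴ │
│     │       │   │↳ → → → → ↓│
├───┐ │ ╶───┐ ╵ ┌─┴───┬─┬───╴ │
│   │ │     │   │     │ │↓ ← ↲│
│ ╶─┤ └─┬─┐ └─┬─┤ ╶─┐ ╵ │ ┌───┤
│   │   │ │   │ │   │   │↓│   │
│ ╷ └─╴ │ └─┐ │ ╵ ╷ └───┘ ├─╴ │
│ │     │   │ │   │  ↓ ← ↲│   │
│ └─┬───┘ ╷ │ └───┴─┐ ╶───┤ ╷ │
│   │     │ │       │↳ → ↓│ │ │
├─┐ ╵ ╷ ┌─┴─┴─┐ ╶─┐ └─┬─╴ │ └─┤
│ │   │ │     │   │   │↓ ↲│   │
│ └───┘ │ ┌─┐ └───┴─┐ │ ┌─┘ ╷ │
│       │ │ │       │ │↓│   │ │
├─────┐ │ │ └─────╴ ╵ │ └───┘ │
│     │ │ │           │↳ → → ↓│
│ ╶─┐ └─┘ ├───────┬───┴─────┐ │
│   │     │       │         │↓│
│ ╷ │ ┌───┘ ┌───┬─┘ ╶───┐ ┌─┘ │
│ │ │ │     │   │       │ │↓ ↲│
│ │ ├─┘ ┌─┬─┘ ┌─┘ ┌───┐ └─┤ ╶─┤
│ │ │   │ │   │   │   │   │↳ ↓│
│ │ │ ┌─┘ ╵ ╷ ╵ ┌─┘ ╶─┴─┐ └─┐ │
│ │ │ │     │   │       │   │↓│
│ │ ╵ │ ╶───┴───┴───╴ ╷ └─┐ ╵ │
│ │   │               │   │  B│
└─┴───┴───────────────┴───┴───┘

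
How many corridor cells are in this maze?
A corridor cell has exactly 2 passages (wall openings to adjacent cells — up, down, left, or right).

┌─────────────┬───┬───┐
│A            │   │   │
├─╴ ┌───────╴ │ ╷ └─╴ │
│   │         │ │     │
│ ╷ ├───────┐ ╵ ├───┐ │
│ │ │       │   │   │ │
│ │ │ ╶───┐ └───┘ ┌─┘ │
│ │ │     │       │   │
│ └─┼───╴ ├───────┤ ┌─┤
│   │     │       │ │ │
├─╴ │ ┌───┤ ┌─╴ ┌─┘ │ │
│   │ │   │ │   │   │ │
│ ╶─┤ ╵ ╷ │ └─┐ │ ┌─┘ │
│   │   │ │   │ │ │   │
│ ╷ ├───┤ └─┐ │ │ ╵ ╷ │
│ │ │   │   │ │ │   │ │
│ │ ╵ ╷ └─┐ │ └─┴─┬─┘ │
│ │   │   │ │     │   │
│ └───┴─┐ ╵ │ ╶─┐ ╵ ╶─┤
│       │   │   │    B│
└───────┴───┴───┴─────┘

Counting cells with exactly 2 passages:
Total corridor cells: 88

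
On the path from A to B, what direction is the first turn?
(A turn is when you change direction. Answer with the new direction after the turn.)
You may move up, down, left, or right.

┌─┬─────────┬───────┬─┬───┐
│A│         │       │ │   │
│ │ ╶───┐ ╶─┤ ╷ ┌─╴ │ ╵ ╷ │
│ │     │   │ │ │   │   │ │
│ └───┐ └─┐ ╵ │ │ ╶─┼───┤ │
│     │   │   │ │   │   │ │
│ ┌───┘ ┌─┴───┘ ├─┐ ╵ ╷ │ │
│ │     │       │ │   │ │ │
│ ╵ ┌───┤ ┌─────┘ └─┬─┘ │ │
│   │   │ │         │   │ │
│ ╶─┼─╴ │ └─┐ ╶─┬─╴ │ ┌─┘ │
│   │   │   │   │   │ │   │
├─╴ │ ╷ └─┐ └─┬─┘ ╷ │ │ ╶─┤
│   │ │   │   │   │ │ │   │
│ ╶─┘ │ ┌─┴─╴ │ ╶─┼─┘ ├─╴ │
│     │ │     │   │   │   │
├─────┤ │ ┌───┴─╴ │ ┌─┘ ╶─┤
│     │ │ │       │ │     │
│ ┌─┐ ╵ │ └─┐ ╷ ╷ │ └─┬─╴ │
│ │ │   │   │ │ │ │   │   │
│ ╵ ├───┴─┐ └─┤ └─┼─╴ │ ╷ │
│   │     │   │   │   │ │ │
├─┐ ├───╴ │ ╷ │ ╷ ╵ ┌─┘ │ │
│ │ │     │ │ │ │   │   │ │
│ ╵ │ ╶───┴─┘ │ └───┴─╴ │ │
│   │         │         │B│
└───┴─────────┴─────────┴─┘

Directions: down, down, down, down, right, up, right, right, up, up, left, left, up, right, right, right, down, right, down, right, up, up, right, right, right, down, left, down, right, down, right, up, right, down, down, left, down, down, down, left, down, down, right, down, left, down, left, up, left, down, down, right, right, right, right, up, up, up, right, down, down, down
First turn direction: right

Solution:

┌─┬─────────┬───────┬─┬───┐
│A│↱ → → ↓  │↱ → → ↓│ │   │
│ │ ╶───┐ ╶─┤ ╷ ┌─╴ │ ╵ ╷ │
│↓│↑ ← ↰│↳ ↓│↑│ │↓ ↲│   │ │
│ └───┐ └─┐ ╵ │ │ ╶─┼───┤ │
│↓    │↑  │↳ ↑│ │↳ ↓│↱ ↓│ │
│ ┌───┘ ┌─┴───┘ ├─┐ ╵ ╷ │ │
│↓│↱ → ↑│       │ │↳ ↑│↓│ │
│ ╵ ┌───┤ ┌─────┘ └─┬─┘ │ │
│↳ ↑│   │ │         │↓ ↲│ │
│ ╶─┼─╴ │ └─┐ ╶─┬─╴ │ ┌─┘ │
│   │   │   │   │   │↓│   │
├─╴ │ ╷ └─┐ └─┬─┘ ╷ │ │ ╶─┤
│   │ │   │   │   │ │↓│   │
│ ╶─┘ │ ┌─┴─╴ │ ╶─┼─┘ ├─╴ │
│     │ │     │   │↓ ↲│   │
├─────┤ │ ┌───┴─╴ │ ┌─┘ ╶─┤
│     │ │ │       │↓│     │
│ ┌─┐ ╵ │ └─┐ ╷ ╷ │ └─┬─╴ │
│ │ │   │   │ │ │ │↳ ↓│↱ ↓│
│ ╵ ├───┴─┐ └─┤ └─┼─╴ │ ╷ │
│   │     │   │↓ ↰│↓ ↲│↑│↓│
├─┐ ├───╴ │ ╷ │ ╷ ╵ ┌─┘ │ │
│ │ │     │ │ │↓│↑ ↲│  ↑│↓│
│ ╵ │ ╶───┴─┘ │ └───┴─╴ │ │
│   │         │↳ → → → ↑│B│
└───┴─────────┴─────────┴─┘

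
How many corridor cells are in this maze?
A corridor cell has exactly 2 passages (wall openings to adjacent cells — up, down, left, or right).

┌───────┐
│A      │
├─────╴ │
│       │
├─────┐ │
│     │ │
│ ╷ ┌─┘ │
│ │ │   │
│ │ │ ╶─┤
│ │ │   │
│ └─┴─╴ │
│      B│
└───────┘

Counting cells with exactly 2 passages:
Total corridor cells: 18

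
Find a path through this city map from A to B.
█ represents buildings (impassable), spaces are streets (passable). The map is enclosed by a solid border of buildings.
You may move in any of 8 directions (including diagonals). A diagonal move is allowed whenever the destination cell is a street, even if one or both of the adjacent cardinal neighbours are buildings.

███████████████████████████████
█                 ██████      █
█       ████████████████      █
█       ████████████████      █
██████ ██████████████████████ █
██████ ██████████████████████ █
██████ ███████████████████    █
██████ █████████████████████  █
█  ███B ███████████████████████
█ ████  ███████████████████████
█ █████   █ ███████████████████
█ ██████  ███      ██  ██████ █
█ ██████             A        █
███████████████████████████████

Finding the shortest path from A to B:
Movement: 8-directional
Path length: 15 steps
Directions: left → left → left → left → left → left → left → left → left → left → left → up-left → up-left → up-left → up-left

Solution:

███████████████████████████████
█                 ██████      █
█       ████████████████      █
█       ████████████████      █
██████ ██████████████████████ █
██████ ██████████████████████ █
██████ ███████████████████    █
██████ █████████████████████  █
█  ███B ███████████████████████
█ ████ ↖███████████████████████
█ █████ ↖ █ ███████████████████
█ ██████ ↖███      ██  ██████ █
█ ██████  ↖←←←←←←←←←←A        █
███████████████████████████████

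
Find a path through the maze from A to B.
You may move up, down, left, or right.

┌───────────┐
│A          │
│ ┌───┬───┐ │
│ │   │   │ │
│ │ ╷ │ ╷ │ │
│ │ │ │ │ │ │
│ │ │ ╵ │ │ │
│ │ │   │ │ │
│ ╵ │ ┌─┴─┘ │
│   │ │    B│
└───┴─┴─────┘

Finding the shortest path through the maze:
Path length: 9 steps
Directions: right → right → right → right → right → down → down → down → down

Solution:

┌───────────┐
│A → → → → ↓│
│ ┌───┬───┐ │
│ │   │   │↓│
│ │ ╷ │ ╷ │ │
│ │ │ │ │ │↓│
│ │ │ ╵ │ │ │
│ │ │   │ │↓│
│ ╵ │ ┌─┴─┘ │
│   │ │    B│
└───┴─┴─────┘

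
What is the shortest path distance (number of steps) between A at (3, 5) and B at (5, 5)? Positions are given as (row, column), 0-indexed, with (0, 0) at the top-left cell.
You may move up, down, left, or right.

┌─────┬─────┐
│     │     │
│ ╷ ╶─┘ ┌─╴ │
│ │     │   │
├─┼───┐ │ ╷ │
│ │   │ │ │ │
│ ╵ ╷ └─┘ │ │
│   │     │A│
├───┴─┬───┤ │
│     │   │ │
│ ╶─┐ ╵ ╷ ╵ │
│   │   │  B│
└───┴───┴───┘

Finding path from (3, 5) to (5, 5):
Path: (3,5) → (4,5) → (5,5)
Distance: 2 steps

Solution:

┌─────┬─────┐
│     │     │
│ ╷ ╶─┘ ┌─╴ │
│ │     │   │
├─┼───┐ │ ╷ │
│ │   │ │ │ │
│ ╵ ╷ └─┘ │ │
│   │     │A│
├───┴─┬───┤ │
│     │   │↓│
│ ╶─┐ ╵ ╷ ╵ │
│   │   │  B│
└───┴───┴───┘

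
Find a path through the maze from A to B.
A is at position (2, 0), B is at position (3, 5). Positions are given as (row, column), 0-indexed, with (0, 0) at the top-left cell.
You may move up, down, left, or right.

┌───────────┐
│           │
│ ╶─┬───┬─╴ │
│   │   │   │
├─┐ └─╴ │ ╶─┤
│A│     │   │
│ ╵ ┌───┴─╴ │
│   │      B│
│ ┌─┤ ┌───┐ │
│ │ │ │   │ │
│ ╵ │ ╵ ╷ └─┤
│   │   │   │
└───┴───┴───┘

Finding the shortest path from (2, 0) to (3, 5):
Path length: 16 steps
Directions: down → right → up → up → left → up → right → right → right → right → right → down → left → down → right → down

Solution:

┌───────────┐
│↱ → → → → ↓│
│ ╶─┬───┬─╴ │
│↑ ↰│   │↓ ↲│
├─┐ └─╴ │ ╶─┤
│A│↑    │↳ ↓│
│ ╵ ┌───┴─╴ │
│↳ ↑│      B│
│ ┌─┤ ┌───┐ │
│ │ │ │   │ │
│ ╵ │ ╵ ╷ └─┤
│   │   │   │
└───┴───┴───┘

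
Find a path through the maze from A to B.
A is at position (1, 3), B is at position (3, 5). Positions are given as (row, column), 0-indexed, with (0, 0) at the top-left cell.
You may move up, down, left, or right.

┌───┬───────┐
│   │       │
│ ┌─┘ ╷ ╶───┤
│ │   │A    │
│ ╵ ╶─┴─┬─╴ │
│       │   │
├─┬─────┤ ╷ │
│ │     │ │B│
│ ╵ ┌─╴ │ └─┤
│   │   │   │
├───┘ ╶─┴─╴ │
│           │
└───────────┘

Finding the shortest path from (1, 3) to (3, 5):
Path length: 4 steps
Directions: right → right → down → down

Solution:

┌───┬───────┐
│   │       │
│ ┌─┘ ╷ ╶───┤
│ │   │A → ↓│
│ ╵ ╶─┴─┬─╴ │
│       │  ↓│
├─┬─────┤ ╷ │
│ │     │ │B│
│ ╵ ┌─╴ │ └─┤
│   │   │   │
├───┘ ╶─┴─╴ │
│           │
└───────────┘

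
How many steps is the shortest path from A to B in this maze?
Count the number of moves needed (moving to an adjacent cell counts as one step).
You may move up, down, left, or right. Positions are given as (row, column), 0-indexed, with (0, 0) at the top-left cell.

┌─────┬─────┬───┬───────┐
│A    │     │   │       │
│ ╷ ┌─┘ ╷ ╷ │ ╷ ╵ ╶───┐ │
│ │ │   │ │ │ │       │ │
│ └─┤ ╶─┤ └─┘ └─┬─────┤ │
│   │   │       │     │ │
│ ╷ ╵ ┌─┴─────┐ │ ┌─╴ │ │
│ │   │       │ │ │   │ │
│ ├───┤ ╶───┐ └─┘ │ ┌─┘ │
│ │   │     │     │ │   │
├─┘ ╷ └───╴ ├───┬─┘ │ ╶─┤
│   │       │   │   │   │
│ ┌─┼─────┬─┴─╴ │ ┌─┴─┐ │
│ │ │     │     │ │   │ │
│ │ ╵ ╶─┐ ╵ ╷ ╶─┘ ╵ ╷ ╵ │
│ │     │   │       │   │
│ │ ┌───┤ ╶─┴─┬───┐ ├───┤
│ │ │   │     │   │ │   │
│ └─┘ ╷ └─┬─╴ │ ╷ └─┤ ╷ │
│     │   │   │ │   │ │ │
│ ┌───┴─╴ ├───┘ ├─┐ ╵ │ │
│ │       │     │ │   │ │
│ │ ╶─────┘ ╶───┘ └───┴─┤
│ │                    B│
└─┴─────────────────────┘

Using BFS to find shortest path:
Start: (0, 0), End: (11, 11)
Path found:
(0,0) → (1,0) → (2,0) → (2,1) → (3,1) → (3,2) → (2,2) → (1,2) → (1,3) → (0,3) → (0,4) → (1,4) → (2,4) → (2,5) → (2,6) → (1,6) → (0,6) → (0,7) → (1,7) → (1,8) → (0,8) → (0,9) → (0,10) → (0,11) → (1,11) → (2,11) → (3,11) → (4,11) → (4,10) → (5,10) → (5,11) → (6,11) → (7,11) → (7,10) → (6,10) → (6,9) → (7,9) → (7,8) → (6,8) → (5,8) → (5,9) → (4,9) → (3,9) → (3,10) → (2,10) → (2,9) → (2,8) → (3,8) → (4,8) → (4,7) → (4,6) → (3,6) → (3,5) → (3,4) → (3,3) → (4,3) → (4,4) → (4,5) → (5,5) → (5,4) → (5,3) → (5,2) → (4,2) → (4,1) → (5,1) → (5,0) → (6,0) → (7,0) → (8,0) → (9,0) → (9,1) → (9,2) → (8,2) → (8,3) → (9,3) → (9,4) → (10,4) → (10,3) → (10,2) → (10,1) → (11,1) → (11,2) → (11,3) → (11,4) → (11,5) → (11,6) → (11,7) → (11,8) → (11,9) → (11,10) → (11,11)
Number of steps: 90

Solution:

┌─────┬─────┬───┬───────┐
│A    │↱ ↓  │↱ ↓│↱ → → ↓│
│ ╷ ┌─┘ ╷ ╷ │ ╷ ╵ ╶───┐ │
│↓│ │↱ ↑│↓│ │↑│↳ ↑    │↓│
│ └─┤ ╶─┤ └─┘ └─┬─────┤ │
│↳ ↓│↑  │↳ → ↑  │↓ ← ↰│↓│
│ ╷ ╵ ┌─┴─────┐ │ ┌─╴ │ │
│ │↳ ↑│↓ ← ← ↰│ │↓│↱ ↑│↓│
│ ├───┤ ╶───┐ └─┘ │ ┌─┘ │
│ │↓ ↰│↳ → ↓│↑ ← ↲│↑│↓ ↲│
├─┘ ╷ └───╴ ├───┬─┘ │ ╶─┤
│↓ ↲│↑ ← ← ↲│   │↱ ↑│↳ ↓│
│ ┌─┼─────┬─┴─╴ │ ┌─┴─┐ │
│↓│ │     │     │↑│↓ ↰│↓│
│ │ ╵ ╶─┐ ╵ ╷ ╶─┘ ╵ ╷ ╵ │
│↓│     │   │    ↑ ↲│↑ ↲│
│ │ ┌───┤ ╶─┴─┬───┐ ├───┤
│↓│ │↱ ↓│     │   │ │   │
│ └─┘ ╷ └─┬─╴ │ ╷ └─┤ ╷ │
│↳ → ↑│↳ ↓│   │ │   │ │ │
│ ┌───┴─╴ ├───┘ ├─┐ ╵ │ │
│ │↓ ← ← ↲│     │ │   │ │
│ │ ╶─────┘ ╶───┘ └───┴─┤
│ │↳ → → → → → → → → → B│
└─┴─────────────────────┘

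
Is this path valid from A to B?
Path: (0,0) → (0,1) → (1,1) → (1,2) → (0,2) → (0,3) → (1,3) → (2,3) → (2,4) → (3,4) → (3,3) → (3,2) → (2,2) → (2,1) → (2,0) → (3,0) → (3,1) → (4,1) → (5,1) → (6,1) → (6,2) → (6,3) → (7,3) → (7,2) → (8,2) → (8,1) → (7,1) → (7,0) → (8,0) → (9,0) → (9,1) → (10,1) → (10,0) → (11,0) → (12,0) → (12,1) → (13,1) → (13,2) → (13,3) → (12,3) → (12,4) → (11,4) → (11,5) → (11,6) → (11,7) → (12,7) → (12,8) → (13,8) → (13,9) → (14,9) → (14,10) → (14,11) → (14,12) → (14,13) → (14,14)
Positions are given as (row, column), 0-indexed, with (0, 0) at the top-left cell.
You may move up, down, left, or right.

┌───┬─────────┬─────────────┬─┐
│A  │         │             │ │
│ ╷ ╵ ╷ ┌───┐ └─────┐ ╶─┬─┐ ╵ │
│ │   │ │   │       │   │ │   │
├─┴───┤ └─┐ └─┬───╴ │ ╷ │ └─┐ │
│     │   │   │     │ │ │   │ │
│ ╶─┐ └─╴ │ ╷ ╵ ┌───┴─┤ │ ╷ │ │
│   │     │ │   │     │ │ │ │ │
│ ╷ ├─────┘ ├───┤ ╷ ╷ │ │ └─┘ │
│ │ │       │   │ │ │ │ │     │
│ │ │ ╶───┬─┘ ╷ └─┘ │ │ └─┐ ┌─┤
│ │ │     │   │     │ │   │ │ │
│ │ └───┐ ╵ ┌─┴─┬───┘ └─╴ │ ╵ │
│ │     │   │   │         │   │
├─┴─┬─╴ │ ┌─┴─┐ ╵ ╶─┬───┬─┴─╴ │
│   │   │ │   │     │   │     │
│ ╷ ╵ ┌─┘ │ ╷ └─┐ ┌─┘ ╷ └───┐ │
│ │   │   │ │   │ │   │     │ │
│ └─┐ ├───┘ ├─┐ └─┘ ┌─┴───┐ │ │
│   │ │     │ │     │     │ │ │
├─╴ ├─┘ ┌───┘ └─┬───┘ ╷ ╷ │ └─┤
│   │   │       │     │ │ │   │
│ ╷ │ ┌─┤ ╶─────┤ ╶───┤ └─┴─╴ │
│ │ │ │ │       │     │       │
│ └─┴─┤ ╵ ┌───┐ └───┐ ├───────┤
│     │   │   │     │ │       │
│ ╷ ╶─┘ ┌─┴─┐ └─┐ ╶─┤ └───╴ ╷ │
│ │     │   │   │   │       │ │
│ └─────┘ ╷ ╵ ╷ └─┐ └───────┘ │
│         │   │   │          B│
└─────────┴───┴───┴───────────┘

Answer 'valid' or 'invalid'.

Checking path validity:
Result: All consecutive moves are passable.

valid

Correct solution:

┌───┬─────────┬─────────────┬─┐
│A ↓│↱ ↓      │             │ │
│ ╷ ╵ ╷ ┌───┐ └─────┐ ╶─┬─┐ ╵ │
│ │↳ ↑│↓│   │       │   │ │   │
├─┴───┤ └─┐ └─┬───╴ │ ╷ │ └─┐ │
│↓ ← ↰│↳ ↓│   │     │ │ │   │ │
│ ╶─┐ └─╴ │ ╷ ╵ ┌───┴─┤ │ ╷ │ │
│↳ ↓│↑ ← ↲│ │   │     │ │ │ │ │
│ ╷ ├─────┘ ├───┤ ╷ ╷ │ │ └─┘ │
│ │↓│       │   │ │ │ │ │     │
│ │ │ ╶───┬─┘ ╷ └─┘ │ │ └─┐ ┌─┤
│ │↓│     │   │     │ │   │ │ │
│ │ └───┐ ╵ ┌─┴─┬───┘ └─╴ │ ╵ │
│ │↳ → ↓│   │   │         │   │
├─┴─┬─╴ │ ┌─┴─┐ ╵ ╶─┬───┬─┴─╴ │
│↓ ↰│↓ ↲│ │   │     │   │     │
│ ╷ ╵ ┌─┘ │ ╷ └─┐ ┌─┘ ╷ └───┐ │
│↓│↑ ↲│   │ │   │ │   │     │ │
│ └─┐ ├───┘ ├─┐ └─┘ ┌─┴───┐ │ │
│↳ ↓│ │     │ │     │     │ │ │
├─╴ ├─┘ ┌───┘ └─┬───┘ ╷ ╷ │ └─┤
│↓ ↲│   │       │     │ │ │   │
│ ╷ │ ┌─┤ ╶─────┤ ╶───┤ └─┴─╴ │
│↓│ │ │ │↱ → → ↓│     │       │
│ └─┴─┤ ╵ ┌───┐ └───┐ ├───────┤
│↳ ↓  │↱ ↑│   │↳ ↓  │ │       │
│ ╷ ╶─┘ ┌─┴─┐ └─┐ ╶─┤ └───╴ ╷ │
│ │↳ → ↑│   │   │↳ ↓│       │ │
│ └─────┘ ╷ ╵ ╷ └─┐ └───────┘ │
│         │   │   │↳ → → → → B│
└─────────┴───┴───┴───────────┘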